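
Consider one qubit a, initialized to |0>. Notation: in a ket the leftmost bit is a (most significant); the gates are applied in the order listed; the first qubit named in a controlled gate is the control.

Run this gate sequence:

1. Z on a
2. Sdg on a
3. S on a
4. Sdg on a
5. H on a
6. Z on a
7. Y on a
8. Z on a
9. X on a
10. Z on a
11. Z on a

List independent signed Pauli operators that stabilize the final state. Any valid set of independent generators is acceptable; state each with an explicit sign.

One valid set of independent stabilizer generators is -X (any independent generating set of the same group is equally correct).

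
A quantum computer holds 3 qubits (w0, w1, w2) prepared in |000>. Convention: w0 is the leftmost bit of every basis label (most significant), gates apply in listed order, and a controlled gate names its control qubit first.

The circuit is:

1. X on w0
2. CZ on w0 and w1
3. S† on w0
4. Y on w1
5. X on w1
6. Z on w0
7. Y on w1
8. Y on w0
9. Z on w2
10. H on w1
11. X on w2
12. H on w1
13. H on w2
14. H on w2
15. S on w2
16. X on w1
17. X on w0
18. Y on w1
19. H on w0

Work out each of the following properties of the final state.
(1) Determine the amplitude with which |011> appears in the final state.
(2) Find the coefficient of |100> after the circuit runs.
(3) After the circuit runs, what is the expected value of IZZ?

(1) The final state's coefficient on |011> equals sqrt(2)/2.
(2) The final state's coefficient on |100> equals 0.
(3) The expectation value of IZZ is 1.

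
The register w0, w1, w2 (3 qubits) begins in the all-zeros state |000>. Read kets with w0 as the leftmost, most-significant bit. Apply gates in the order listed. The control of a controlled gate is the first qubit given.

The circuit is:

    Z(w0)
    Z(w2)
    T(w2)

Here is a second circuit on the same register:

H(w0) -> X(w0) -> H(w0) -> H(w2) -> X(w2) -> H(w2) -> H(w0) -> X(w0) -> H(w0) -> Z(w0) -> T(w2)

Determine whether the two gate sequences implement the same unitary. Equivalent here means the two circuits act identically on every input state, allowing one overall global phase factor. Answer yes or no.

Yes, they are equivalent — the unitaries differ by at most a global phase.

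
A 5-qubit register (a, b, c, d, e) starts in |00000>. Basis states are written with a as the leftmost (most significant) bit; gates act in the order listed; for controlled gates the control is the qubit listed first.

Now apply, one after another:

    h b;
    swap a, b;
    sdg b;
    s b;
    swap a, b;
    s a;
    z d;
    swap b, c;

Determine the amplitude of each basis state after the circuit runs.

The resulting statevector has amplitude sqrt(2)/2 on |00000>, sqrt(2)/2 on |00100>, and 0 on every other basis state. Key observation: gates 2-5 undo each other exactly, leaving only the rest of the circuit to track.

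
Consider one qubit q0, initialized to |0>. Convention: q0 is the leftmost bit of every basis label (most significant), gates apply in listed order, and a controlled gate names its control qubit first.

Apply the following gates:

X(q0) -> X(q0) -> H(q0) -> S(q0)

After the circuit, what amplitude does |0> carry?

|0> carries amplitude sqrt(2)/2 in the final state. Key observation: steps 1-2 multiply out to the identity, so the circuit reduces to the remaining gates.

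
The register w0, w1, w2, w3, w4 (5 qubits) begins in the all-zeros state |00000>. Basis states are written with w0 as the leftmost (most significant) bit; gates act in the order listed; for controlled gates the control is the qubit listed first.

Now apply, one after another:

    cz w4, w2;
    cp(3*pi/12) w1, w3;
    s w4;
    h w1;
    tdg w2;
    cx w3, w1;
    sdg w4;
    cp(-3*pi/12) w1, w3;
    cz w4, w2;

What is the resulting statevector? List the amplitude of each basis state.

The final amplitudes are sqrt(2)/2 on |00000>, sqrt(2)/2 on |01000>, and 0 on every other basis state.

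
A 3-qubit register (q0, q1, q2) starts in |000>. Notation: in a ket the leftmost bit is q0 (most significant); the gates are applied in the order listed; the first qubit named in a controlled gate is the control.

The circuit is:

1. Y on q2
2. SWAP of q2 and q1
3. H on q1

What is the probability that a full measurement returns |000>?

A full measurement returns |000> with probability 1/2.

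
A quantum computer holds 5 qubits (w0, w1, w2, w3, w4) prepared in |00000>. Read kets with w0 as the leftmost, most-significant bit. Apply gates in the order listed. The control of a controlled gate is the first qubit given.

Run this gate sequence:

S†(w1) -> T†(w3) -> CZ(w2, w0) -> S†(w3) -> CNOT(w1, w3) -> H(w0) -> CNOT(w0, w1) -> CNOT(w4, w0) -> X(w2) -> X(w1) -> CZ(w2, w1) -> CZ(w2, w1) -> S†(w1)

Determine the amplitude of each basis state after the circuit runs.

After the circuit, the state carries amplitude -sqrt(2)*I/2 on |01100>, sqrt(2)/2 on |10100>, and 0 on every other basis state. Key observation: steps 11-12 multiply out to the identity, so the circuit reduces to the remaining gates.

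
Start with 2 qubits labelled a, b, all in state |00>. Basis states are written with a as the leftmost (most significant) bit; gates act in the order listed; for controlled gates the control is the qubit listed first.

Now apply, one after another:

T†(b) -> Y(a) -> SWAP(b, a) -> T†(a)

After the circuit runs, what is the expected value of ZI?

The observable ZI averages to 1.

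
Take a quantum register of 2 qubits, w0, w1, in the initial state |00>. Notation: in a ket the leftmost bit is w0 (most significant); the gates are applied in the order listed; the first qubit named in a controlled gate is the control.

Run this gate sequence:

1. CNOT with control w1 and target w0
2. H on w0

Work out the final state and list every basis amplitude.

After the circuit, the state carries amplitude sqrt(2)/2 on |00>, 0 on |01>, sqrt(2)/2 on |10>, 0 on |11>.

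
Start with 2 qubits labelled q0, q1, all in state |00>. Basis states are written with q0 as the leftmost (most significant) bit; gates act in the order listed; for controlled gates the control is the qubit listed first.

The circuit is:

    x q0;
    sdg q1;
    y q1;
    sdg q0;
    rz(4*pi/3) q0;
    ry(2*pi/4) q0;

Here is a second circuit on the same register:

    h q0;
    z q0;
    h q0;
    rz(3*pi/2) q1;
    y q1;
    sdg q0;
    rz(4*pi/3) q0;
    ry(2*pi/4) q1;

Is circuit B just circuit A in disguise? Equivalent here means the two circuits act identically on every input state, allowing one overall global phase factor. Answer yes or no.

No — the two circuits implement different unitaries, even allowing a global phase.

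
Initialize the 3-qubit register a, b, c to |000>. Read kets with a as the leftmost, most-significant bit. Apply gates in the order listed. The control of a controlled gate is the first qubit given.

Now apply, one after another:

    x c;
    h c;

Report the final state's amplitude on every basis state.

After the circuit, the state carries amplitude sqrt(2)/2 on |000>, -sqrt(2)/2 on |001>, and 0 on every other basis state.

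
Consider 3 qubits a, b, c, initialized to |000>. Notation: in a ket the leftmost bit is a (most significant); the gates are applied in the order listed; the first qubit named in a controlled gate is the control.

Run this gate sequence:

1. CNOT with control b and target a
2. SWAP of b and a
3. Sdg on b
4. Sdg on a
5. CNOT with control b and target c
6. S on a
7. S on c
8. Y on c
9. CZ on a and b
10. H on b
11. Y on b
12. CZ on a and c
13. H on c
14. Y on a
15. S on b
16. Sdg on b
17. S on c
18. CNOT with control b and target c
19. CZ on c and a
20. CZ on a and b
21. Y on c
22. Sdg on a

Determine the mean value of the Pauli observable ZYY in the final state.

In the final state, ZYY has expectation 0. Key observation: the block from step 15 through step 16 cancels to the identity and can be dropped.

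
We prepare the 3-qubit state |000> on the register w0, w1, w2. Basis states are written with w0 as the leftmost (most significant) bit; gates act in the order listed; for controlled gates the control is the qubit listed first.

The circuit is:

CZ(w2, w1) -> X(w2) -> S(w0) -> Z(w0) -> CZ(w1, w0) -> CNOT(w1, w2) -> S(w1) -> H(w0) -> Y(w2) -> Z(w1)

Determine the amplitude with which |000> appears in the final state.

The final state's coefficient on |000> equals -sqrt(2)*I/2.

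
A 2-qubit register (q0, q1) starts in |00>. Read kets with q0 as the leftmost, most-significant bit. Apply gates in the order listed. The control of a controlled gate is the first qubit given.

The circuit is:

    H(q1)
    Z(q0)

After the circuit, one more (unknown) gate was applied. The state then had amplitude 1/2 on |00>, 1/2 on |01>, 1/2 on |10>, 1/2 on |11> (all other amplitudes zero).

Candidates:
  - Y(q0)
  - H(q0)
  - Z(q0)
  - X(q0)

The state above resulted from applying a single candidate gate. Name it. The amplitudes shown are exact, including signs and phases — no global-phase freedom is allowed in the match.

The unique candidate consistent with the amplitudes is H(q0).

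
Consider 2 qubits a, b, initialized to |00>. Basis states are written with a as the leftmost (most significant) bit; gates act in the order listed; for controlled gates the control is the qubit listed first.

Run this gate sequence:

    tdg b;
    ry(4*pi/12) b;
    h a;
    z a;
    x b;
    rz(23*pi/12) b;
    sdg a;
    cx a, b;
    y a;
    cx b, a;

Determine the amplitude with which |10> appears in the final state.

|10> carries amplitude -sqrt(2)*exp(13*I*pi/24)/4 in the final state.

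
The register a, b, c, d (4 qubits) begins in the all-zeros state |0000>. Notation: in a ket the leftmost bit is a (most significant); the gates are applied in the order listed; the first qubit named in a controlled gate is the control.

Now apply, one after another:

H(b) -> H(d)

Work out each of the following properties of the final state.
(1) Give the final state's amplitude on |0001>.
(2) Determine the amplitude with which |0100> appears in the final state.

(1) The final state's coefficient on |0001> equals 1/2.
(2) |0100> carries amplitude 1/2 in the final state.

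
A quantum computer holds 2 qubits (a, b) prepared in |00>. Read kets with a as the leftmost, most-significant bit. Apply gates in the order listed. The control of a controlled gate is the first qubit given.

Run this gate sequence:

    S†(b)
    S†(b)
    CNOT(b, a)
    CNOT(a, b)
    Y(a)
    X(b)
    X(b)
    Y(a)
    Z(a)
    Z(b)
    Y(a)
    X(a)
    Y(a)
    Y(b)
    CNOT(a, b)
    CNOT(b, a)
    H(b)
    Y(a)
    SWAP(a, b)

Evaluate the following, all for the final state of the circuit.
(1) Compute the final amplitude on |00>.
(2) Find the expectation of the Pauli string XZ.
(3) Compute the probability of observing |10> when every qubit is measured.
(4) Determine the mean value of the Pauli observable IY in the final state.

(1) |00> carries amplitude -sqrt(2)/2 in the final state. Key observation: steps 5-8 multiply out to the identity, so the circuit reduces to the remaining gates.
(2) The expectation value of XZ is 1.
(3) The probability of measuring |10> is 1/2.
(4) The observable IY averages to 0.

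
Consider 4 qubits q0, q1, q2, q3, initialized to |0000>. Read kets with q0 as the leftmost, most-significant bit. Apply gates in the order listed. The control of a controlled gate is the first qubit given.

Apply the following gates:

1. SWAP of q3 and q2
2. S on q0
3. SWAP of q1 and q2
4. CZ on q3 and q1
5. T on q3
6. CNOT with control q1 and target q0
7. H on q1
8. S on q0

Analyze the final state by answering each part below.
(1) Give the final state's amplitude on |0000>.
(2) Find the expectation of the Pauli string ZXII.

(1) |0000> carries amplitude sqrt(2)/2 in the final state.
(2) The observable ZXII averages to 1.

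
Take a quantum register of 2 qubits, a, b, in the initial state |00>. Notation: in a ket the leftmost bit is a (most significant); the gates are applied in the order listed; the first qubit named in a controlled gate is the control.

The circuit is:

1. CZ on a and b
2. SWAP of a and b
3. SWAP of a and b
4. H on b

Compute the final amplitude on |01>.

The final state's coefficient on |01> equals sqrt(2)/2.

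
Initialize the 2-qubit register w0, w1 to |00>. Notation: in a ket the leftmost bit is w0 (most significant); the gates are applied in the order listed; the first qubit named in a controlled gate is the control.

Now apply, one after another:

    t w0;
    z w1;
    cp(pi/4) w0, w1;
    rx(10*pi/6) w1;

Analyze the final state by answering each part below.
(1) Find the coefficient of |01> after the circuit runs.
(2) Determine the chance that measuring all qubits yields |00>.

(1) The amplitude on |01> is -I/2.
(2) A full measurement returns |00> with probability 3/4.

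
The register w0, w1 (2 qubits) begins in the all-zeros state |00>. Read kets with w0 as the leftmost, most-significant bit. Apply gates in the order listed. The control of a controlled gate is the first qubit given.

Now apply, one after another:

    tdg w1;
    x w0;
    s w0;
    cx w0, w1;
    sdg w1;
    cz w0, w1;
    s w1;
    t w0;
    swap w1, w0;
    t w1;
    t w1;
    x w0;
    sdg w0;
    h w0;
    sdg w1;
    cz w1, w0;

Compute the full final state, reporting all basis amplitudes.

The resulting statevector has amplitude 0 on |00>, -sqrt(2)*exp(3*I*pi/4)/2 on |01>, 0 on |10>, sqrt(2)*exp(3*I*pi/4)/2 on |11>.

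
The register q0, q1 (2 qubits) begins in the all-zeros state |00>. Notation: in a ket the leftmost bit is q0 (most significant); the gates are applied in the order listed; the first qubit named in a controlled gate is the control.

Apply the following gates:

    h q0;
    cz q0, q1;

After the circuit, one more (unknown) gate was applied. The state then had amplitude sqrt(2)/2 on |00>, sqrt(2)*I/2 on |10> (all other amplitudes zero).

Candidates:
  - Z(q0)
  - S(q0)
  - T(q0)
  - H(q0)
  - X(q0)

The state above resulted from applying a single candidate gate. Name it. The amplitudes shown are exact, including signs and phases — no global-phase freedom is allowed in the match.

The unique candidate consistent with the amplitudes is S(q0).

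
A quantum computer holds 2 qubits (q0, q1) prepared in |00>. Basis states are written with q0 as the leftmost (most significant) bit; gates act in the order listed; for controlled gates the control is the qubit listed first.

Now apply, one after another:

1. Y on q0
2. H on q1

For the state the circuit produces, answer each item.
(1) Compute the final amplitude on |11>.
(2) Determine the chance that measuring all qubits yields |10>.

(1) The final state's coefficient on |11> equals sqrt(2)*I/2.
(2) A full measurement returns |10> with probability 1/2.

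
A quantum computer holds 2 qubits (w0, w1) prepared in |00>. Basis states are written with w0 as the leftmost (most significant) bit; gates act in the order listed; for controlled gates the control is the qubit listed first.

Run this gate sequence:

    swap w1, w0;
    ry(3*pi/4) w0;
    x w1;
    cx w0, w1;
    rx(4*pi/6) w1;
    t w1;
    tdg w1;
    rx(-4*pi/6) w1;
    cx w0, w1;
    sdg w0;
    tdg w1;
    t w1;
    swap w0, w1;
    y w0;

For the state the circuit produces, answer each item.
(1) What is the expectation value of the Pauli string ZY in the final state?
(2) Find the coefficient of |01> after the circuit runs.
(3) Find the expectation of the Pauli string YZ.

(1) The observable ZY averages to -sqrt(2)/2. Key observation: steps 4-9 multiply out to the identity, so the circuit reduces to the remaining gates.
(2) The amplitude on |01> is -sqrt(sqrt(2) + 2)/2.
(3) The observable YZ averages to 0.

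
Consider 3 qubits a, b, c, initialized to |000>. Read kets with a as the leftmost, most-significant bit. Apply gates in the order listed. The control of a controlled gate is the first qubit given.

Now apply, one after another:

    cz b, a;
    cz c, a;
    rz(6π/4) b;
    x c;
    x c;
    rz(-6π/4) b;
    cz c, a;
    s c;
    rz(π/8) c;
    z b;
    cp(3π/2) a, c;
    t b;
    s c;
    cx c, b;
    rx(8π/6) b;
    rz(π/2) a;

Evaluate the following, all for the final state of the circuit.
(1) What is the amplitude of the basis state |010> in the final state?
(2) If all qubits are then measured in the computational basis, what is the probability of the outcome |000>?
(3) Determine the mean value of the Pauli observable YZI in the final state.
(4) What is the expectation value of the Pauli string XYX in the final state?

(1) The amplitude on |010> is -sqrt(3)*exp(3*I*pi/16)/2. Key observation: the block from step 2 through step 7 cancels to the identity and can be dropped.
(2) The probability of measuring |000> is 1/4.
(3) The observable YZI averages to 0.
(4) In the final state, XYX has expectation 0.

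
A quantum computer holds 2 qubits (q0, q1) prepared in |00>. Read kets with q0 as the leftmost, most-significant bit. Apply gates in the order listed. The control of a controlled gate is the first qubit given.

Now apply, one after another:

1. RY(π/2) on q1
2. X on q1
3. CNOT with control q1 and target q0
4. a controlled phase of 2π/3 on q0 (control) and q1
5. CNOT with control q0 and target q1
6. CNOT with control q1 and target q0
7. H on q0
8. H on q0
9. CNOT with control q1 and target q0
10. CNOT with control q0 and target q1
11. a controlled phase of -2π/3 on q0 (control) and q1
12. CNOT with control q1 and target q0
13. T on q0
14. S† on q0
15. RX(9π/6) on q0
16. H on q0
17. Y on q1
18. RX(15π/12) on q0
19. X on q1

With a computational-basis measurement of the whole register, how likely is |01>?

Outcome |01> occurs with probability sqrt(2)/8 + 1/4. Key observation: the block from step 4 through step 11 cancels to the identity and can be dropped.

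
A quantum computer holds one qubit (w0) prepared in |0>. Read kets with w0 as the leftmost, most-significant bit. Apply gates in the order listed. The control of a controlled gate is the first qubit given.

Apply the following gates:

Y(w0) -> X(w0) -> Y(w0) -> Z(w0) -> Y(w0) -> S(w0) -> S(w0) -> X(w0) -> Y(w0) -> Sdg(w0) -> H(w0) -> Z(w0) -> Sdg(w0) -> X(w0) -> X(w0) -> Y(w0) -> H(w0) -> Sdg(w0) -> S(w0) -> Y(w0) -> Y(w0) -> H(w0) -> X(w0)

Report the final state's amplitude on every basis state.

The final amplitudes are -sqrt(2)*I/2 on |0>, -sqrt(2)/2 on |1>.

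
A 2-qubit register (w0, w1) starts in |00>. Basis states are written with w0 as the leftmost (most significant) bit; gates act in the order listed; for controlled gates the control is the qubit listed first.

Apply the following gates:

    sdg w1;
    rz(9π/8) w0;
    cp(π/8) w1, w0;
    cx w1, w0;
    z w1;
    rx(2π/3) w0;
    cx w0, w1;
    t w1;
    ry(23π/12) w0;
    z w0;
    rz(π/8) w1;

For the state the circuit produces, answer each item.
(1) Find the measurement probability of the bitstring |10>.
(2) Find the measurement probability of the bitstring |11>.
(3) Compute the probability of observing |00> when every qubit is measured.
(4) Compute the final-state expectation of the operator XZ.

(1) Outcome |10> occurs with probability -sqrt(6)/32 - sqrt(2)/32 + 1/8.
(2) Outcome |11> occurs with probability 3*sqrt(2)/32 + 3*sqrt(6)/32 + 3/8.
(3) The probability of measuring |00> is sqrt(2)/32 + sqrt(6)/32 + 1/8.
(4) The observable XZ averages to -sqrt(2)/4 + sqrt(6)/4.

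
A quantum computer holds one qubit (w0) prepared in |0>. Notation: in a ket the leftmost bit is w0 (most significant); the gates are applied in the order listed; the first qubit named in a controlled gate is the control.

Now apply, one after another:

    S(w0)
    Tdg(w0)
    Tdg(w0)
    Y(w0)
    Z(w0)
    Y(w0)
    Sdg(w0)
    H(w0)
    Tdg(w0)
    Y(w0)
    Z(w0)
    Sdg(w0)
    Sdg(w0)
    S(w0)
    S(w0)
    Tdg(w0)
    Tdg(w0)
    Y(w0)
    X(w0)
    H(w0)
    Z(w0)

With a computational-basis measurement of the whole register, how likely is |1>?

Outcome |1> occurs with probability sqrt(2)/4 + 1/2. Key observation: the block from step 12 through step 15 cancels to the identity and can be dropped.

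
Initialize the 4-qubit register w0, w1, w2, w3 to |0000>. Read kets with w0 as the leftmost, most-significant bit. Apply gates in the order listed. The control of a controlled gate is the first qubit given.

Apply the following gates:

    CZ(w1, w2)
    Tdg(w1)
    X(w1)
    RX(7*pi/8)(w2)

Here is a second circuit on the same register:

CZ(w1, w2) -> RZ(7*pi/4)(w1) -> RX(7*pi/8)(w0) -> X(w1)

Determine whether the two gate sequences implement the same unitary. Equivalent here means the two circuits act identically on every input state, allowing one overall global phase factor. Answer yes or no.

No: there is an input state on which the two circuits produce genuinely different outputs (not merely differing by a phase).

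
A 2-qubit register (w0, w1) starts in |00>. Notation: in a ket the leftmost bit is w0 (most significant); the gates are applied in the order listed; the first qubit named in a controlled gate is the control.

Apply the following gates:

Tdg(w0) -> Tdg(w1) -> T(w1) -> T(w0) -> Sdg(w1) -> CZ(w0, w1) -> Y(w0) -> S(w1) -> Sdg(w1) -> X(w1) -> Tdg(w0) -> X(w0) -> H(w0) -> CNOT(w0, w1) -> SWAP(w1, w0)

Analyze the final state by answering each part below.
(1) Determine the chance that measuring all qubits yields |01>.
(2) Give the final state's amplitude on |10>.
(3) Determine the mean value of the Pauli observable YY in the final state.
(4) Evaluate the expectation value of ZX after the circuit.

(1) The probability of measuring |01> is 1/2.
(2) |10> carries amplitude sqrt(2)*exp(I*pi/4)/2 in the final state.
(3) The observable YY averages to 1.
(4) The expectation value of ZX is 0.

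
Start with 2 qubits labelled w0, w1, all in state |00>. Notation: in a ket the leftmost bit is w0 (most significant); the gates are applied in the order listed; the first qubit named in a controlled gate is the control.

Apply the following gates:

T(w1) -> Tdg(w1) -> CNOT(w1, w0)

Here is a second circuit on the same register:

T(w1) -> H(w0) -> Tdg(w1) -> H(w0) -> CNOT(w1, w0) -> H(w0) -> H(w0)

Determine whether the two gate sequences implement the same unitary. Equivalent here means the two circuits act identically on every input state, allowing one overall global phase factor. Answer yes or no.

Yes, they are equivalent — the unitaries differ by at most a global phase.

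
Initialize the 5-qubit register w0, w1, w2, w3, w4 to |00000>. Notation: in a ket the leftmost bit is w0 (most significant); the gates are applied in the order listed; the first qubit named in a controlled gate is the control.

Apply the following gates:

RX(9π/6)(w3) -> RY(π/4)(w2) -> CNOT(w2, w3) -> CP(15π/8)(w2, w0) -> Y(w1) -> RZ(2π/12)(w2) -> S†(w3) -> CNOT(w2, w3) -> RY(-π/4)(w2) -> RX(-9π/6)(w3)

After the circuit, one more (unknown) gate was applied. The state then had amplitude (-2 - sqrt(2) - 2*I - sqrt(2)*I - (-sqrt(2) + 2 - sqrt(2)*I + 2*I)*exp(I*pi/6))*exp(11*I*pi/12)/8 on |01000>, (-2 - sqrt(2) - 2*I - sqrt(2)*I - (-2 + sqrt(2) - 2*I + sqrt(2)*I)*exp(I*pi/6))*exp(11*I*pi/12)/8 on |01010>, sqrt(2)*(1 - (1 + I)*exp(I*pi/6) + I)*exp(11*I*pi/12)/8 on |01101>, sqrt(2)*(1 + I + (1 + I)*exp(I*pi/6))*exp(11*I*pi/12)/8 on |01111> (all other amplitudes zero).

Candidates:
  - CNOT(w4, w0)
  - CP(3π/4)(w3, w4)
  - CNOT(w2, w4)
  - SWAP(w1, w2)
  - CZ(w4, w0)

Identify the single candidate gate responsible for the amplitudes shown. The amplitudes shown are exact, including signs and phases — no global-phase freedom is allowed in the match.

The applied gate was CNOT(w2, w4).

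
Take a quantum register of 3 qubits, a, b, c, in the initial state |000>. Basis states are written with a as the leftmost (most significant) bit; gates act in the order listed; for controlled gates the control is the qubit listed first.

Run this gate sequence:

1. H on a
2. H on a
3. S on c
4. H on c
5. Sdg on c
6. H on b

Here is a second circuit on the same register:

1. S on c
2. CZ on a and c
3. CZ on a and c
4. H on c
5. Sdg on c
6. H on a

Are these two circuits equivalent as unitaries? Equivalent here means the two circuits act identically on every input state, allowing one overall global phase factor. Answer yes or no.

No, they are not equivalent — no single phase factor reconciles the two unitaries.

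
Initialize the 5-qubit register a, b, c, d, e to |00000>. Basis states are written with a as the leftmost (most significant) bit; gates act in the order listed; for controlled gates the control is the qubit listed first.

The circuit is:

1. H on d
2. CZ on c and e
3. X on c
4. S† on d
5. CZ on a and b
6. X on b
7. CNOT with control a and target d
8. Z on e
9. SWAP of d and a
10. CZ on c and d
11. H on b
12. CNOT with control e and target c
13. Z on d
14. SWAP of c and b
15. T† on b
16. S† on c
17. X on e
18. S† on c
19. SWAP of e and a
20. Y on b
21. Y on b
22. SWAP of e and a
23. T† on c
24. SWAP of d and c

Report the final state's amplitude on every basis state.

The resulting statevector has amplitude -exp(3*I*pi/4)/2 on |01001>, -I/2 on |01011>, -exp(I*pi/4)/2 on |11001>, -1/2 on |11011>, and 0 on every other basis state. Key observation: gates 19-22 undo each other exactly, leaving only the rest of the circuit to track.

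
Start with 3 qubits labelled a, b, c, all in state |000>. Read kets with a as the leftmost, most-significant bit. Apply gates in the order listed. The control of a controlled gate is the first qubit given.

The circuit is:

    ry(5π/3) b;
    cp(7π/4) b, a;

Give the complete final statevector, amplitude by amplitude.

After the circuit, the state carries amplitude -sqrt(3)/2 on |000>, 1/2 on |010>, and 0 on every other basis state.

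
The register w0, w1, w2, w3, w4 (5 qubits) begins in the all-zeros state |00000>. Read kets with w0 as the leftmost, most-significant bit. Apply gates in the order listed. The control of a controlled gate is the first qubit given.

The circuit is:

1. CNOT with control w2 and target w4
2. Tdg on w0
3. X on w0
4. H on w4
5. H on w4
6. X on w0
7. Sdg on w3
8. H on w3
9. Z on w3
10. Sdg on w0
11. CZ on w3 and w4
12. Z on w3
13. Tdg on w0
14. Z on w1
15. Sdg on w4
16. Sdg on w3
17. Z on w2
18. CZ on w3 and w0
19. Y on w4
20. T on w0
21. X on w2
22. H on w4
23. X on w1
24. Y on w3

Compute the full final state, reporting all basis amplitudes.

The resulting statevector has amplitude -I/2 on |01100>, I/2 on |01101>, -1/2 on |01110>, 1/2 on |01111>, and 0 on every other basis state. Key observation: steps 3-6 multiply out to the identity, so the circuit reduces to the remaining gates.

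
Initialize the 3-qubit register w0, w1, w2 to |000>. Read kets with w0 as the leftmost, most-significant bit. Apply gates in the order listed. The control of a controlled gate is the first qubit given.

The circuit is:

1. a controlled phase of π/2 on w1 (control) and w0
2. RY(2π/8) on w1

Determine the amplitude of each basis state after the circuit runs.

The final amplitudes are sqrt(sqrt(2) + 2)/2 on |000>, sqrt(2 - sqrt(2))/2 on |010>, and 0 on every other basis state.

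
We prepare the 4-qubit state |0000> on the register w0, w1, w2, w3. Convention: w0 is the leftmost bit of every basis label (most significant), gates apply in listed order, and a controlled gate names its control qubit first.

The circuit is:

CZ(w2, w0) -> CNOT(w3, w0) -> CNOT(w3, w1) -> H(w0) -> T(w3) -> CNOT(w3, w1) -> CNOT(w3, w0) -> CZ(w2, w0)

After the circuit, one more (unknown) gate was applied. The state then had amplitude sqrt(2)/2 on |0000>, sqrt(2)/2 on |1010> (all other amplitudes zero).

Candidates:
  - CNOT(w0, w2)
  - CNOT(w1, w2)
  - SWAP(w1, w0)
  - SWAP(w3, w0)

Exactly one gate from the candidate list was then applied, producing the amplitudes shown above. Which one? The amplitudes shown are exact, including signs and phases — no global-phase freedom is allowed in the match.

The unique candidate consistent with the amplitudes is CNOT(w0, w2).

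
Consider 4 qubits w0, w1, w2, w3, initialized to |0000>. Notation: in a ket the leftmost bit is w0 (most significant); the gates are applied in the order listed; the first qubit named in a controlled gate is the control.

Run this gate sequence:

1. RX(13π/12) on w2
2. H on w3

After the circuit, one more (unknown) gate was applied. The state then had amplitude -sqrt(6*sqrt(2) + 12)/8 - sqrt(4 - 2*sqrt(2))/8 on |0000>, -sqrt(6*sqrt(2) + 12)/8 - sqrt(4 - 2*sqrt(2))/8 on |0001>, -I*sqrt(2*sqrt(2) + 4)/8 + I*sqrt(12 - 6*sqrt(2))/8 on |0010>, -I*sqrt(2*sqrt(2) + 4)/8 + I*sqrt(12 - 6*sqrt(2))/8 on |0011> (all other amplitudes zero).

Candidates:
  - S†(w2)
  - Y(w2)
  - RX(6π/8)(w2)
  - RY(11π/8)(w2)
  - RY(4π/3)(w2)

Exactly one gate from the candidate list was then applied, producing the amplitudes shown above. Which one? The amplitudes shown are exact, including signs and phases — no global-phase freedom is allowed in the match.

The applied gate was Y(w2).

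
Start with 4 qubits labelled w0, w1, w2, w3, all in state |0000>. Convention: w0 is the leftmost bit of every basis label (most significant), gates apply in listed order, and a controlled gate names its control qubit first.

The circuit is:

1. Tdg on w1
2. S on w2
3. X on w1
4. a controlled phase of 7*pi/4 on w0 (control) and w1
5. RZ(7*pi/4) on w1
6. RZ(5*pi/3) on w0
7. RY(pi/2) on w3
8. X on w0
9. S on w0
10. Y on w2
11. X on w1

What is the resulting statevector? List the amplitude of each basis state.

After the circuit, the state carries amplitude -sqrt(2)*exp(I*pi/24)/2 on |1010>, -sqrt(2)*exp(I*pi/24)/2 on |1011>, and 0 on every other basis state.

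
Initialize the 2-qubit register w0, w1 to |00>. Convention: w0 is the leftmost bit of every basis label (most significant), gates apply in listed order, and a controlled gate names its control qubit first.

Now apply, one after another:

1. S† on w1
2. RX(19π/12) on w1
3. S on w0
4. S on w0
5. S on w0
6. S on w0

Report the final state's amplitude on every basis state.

The resulting statevector has amplitude -sqrt(sqrt(2) + 2)/4 - sqrt(6 - 3*sqrt(2))/4 on |00>, -I*sqrt(3*sqrt(2) + 6)/4 + I*sqrt(2 - sqrt(2))/4 on |01>, 0 on |10>, 0 on |11>.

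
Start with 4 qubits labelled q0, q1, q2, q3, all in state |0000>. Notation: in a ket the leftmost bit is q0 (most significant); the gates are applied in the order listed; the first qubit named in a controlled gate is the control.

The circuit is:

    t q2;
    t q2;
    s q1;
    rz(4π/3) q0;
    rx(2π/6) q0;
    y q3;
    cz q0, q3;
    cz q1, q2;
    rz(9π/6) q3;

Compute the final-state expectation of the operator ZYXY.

In the final state, ZYXY has expectation 0.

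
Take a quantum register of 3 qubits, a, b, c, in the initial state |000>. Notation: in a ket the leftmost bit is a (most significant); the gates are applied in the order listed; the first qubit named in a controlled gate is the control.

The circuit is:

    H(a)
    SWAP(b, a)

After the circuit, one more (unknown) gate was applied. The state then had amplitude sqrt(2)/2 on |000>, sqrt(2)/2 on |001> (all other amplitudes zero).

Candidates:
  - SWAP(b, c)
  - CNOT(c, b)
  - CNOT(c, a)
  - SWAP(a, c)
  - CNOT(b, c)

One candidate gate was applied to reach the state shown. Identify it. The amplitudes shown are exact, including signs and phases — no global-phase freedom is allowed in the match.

The applied gate was SWAP(b, c).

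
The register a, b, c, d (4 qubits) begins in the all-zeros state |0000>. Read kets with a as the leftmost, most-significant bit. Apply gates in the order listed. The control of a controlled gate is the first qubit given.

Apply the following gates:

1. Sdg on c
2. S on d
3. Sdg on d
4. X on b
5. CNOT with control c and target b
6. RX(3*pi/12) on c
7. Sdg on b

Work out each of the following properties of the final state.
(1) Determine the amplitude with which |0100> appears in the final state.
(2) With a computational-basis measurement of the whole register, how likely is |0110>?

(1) The amplitude on |0100> is -I*sqrt(sqrt(2) + 2)/2. Key observation: steps 2-3 multiply out to the identity, so the circuit reduces to the remaining gates.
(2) The probability of measuring |0110> is 1/2 - sqrt(2)/4.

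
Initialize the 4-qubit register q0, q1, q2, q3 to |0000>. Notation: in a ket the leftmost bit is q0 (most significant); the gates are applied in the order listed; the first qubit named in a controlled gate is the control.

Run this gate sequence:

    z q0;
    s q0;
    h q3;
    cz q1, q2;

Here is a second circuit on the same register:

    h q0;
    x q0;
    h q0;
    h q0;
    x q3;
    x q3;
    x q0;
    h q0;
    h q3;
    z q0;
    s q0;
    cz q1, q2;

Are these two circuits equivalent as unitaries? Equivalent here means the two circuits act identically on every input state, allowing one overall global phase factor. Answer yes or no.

Yes, they are equivalent — the unitaries differ by at most a global phase.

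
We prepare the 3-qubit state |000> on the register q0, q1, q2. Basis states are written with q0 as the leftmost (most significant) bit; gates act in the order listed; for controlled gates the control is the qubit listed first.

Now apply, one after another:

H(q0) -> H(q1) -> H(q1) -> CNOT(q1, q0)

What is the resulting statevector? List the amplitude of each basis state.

The resulting statevector has amplitude sqrt(2)/2 on |000>, sqrt(2)/2 on |100>, and 0 on every other basis state.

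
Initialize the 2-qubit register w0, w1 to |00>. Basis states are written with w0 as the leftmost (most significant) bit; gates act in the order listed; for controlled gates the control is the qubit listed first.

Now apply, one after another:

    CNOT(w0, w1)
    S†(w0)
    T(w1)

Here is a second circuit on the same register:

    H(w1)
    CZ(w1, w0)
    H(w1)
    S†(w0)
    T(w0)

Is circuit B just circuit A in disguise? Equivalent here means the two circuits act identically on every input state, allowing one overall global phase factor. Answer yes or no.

No — the two circuits implement different unitaries, even allowing a global phase.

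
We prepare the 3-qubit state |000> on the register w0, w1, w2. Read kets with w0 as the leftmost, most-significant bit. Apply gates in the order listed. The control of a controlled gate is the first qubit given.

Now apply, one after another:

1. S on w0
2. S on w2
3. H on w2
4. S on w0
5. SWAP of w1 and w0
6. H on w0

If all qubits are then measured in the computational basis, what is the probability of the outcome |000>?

The probability of measuring |000> is 1/4.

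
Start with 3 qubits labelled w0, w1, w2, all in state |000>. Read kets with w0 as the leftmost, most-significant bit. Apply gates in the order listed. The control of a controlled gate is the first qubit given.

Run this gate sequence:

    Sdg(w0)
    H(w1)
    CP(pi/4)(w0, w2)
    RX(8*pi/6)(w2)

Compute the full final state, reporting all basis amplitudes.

After the circuit, the state carries amplitude -sqrt(2)/4 on |000>, -sqrt(6)*I/4 on |001>, -sqrt(2)/4 on |010>, -sqrt(6)*I/4 on |011>, 0 on |100>, 0 on |101>, 0 on |110>, 0 on |111>.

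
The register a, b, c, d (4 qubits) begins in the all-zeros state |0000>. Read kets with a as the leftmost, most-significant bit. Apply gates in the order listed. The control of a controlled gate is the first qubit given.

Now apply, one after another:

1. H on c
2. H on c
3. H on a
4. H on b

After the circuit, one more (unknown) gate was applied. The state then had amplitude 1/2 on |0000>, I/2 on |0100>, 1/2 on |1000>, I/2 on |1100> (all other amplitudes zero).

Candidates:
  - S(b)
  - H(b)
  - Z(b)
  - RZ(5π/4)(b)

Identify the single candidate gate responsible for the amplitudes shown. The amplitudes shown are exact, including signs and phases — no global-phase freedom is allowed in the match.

The applied gate was S(b). Key observation: steps 1-2 multiply out to the identity, so the circuit reduces to the remaining gates.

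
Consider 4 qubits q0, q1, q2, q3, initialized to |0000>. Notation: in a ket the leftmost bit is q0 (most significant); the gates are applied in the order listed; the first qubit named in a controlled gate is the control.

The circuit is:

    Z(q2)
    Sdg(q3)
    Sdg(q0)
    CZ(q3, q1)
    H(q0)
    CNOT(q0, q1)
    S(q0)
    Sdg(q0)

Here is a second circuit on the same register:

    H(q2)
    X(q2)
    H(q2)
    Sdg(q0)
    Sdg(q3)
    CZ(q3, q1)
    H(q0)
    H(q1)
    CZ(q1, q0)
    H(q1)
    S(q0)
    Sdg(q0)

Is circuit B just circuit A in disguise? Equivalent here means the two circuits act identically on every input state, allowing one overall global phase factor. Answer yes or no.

Yes: on every input state the two circuits agree up to one overall phase factor.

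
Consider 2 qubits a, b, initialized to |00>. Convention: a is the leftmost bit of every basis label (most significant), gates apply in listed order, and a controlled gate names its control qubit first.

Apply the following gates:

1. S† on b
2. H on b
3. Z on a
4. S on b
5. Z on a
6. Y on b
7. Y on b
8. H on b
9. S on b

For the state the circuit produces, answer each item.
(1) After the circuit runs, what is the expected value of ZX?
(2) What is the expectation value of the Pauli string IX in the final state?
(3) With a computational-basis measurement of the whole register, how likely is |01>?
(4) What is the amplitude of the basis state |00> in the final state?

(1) The observable ZX averages to 1.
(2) The expectation value of IX is 1.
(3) Outcome |01> occurs with probability 1/2.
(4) |00> carries amplitude 1/2 + I/2 in the final state.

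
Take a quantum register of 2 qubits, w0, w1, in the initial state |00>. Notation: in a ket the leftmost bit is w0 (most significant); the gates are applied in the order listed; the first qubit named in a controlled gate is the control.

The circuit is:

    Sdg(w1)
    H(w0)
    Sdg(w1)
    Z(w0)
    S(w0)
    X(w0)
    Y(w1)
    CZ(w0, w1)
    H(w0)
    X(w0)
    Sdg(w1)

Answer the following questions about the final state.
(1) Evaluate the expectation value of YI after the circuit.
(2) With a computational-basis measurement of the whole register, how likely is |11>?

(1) The observable YI averages to -1.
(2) Outcome |11> occurs with probability 1/2.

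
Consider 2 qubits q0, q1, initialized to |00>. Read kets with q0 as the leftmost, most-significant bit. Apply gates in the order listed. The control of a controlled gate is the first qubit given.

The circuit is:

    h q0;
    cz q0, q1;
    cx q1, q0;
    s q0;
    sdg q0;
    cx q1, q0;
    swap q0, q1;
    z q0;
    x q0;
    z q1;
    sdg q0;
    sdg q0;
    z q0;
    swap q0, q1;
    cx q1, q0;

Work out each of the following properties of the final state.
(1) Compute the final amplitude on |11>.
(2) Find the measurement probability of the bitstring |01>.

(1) The final state's coefficient on |11> equals sqrt(2)/2.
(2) The probability of measuring |01> is 1/2.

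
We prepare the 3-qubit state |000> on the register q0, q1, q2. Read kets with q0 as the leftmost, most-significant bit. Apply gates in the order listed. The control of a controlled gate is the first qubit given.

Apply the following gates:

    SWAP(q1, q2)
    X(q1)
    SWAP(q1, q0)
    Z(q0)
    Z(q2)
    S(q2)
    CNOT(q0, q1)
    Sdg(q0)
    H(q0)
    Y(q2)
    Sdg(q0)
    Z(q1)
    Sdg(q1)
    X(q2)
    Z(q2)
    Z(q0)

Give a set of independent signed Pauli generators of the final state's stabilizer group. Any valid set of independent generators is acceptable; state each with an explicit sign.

The stabilizer group can be generated by -YII, -IZI, +IIZ, among other valid generating sets.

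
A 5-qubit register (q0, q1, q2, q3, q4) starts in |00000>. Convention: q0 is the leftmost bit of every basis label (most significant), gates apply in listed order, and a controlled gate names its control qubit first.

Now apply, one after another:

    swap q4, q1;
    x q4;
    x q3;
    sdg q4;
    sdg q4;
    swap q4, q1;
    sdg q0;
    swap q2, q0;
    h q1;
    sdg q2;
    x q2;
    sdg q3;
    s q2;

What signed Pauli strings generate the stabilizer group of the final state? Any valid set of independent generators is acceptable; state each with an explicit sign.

The final state is stabilized by the group generated by -IXIII, +ZIIII, -IIZII, -IIIZI, +IIIIZ; other independent generating sets are equally valid.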